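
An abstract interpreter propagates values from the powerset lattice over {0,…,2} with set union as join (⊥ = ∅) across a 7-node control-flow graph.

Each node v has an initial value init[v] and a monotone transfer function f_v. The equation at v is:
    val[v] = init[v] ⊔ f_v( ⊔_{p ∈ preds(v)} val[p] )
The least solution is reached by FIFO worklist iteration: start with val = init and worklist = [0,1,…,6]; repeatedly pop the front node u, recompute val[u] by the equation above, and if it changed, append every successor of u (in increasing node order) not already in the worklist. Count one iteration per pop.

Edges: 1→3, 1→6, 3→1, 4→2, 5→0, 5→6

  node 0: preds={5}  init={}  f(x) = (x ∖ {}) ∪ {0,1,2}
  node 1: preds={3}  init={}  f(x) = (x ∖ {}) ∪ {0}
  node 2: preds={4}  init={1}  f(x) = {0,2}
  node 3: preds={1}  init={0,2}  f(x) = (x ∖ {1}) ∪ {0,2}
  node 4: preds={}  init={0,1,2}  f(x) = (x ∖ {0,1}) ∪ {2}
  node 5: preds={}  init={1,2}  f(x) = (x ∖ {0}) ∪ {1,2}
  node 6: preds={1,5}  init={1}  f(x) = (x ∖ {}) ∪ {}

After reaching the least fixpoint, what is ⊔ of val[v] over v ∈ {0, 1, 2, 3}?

Iteration log — 7 steps:
  step 1. node 0  ⊔preds={1,2}  new={0,1,2}  old={}  +wl: 
  step 2. node 1  ⊔preds={0,2}  new={0,2}  old={}  +wl: 
  step 3. node 2  ⊔preds={0,1,2}  new={0,1,2}  old={1}  +wl: 
  step 4. node 3  ⊔preds={0,2}  new={0,2}  stable
  step 5. node 4  ⊔preds={}  new={0,1,2}  stable
  step 6. node 5  ⊔preds={}  new={1,2}  stable
  step 7. node 6  ⊔preds={0,1,2}  new={0,1,2}  old={1}  +wl: 

Least fixpoint reached:
  node 0: {0,1,2}
  node 1: {0,2}
  node 2: {0,1,2}
  node 3: {0,2}
  node 4: {0,1,2}
  node 5: {1,2}
  node 6: {0,1,2}

{0,1,2}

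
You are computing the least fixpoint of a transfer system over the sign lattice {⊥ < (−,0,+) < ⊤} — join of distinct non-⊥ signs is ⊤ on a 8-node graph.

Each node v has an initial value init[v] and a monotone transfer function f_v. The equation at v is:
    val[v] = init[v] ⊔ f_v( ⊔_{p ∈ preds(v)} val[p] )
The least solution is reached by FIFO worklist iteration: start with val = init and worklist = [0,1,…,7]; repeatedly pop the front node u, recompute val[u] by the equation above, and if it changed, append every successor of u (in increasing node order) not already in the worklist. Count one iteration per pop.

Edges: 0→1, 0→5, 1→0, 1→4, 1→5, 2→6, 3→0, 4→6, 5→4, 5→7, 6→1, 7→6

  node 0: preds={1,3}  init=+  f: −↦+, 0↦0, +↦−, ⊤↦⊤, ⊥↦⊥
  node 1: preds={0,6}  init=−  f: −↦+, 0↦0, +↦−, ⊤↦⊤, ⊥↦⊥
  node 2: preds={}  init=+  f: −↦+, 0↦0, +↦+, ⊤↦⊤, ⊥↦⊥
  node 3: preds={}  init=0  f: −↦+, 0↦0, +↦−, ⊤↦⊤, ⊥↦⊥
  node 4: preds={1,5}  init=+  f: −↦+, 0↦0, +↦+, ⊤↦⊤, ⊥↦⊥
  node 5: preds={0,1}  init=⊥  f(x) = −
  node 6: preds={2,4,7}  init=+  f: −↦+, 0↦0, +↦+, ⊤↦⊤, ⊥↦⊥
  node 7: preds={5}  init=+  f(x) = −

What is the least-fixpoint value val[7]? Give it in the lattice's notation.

⊤

Worklist (12 pops):
  #1 pop 0: in=⊤ → ⊤ (was +); enqueue []
  #2 pop 1: in=⊤ → ⊤ (was −); enqueue [0]
  #3 pop 2: in=⊥ → + (no change)
  #4 pop 3: in=⊥ → 0 (no change)
  #5 pop 4: in=⊤ → ⊤ (was +); enqueue []
  #6 pop 5: in=⊤ → − (was ⊥); enqueue [4]
  #7 pop 6: in=⊤ → ⊤ (was +); enqueue [1]
  #8 pop 7: in=− → ⊤ (was +); enqueue [6]
  #9 pop 0: in=⊤ → ⊤ (no change)
  #10 pop 4: in=⊤ → ⊤ (no change)
  #11 pop 1: in=⊤ → ⊤ (no change)
  #12 pop 6: in=⊤ → ⊤ (no change)

Fixpoint:
  val[0] = ⊤
  val[1] = ⊤
  val[2] = +
  val[3] = 0
  val[4] = ⊤
  val[5] = −
  val[6] = ⊤
  val[7] = ⊤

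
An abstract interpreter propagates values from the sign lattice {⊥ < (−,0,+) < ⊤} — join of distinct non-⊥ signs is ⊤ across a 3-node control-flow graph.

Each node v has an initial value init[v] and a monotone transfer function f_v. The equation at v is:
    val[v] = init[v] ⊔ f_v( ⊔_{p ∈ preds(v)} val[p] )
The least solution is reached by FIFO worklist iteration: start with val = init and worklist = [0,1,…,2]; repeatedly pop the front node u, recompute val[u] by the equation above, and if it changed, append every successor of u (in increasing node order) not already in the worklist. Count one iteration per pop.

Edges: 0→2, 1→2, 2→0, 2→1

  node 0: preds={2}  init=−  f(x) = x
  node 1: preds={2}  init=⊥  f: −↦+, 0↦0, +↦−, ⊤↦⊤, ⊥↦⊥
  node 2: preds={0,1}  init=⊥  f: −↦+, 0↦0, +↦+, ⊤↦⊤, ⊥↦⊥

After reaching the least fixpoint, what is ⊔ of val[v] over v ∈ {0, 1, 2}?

Trace (9 dequeues):
  [1] u=0 | in ⊥ | out − | ==
  [2] u=1 | in ⊥ | out ⊥ | ==
  [3] u=2 | in − | out + | prev ⊥ | push {0,1}
  [4] u=0 | in + | out ⊤ | prev − | push {2}
  [5] u=1 | in + | out − | prev ⊥ | push {}
  [6] u=2 | in ⊤ | out ⊤ | prev + | push {0,1}
  [7] u=0 | in ⊤ | out ⊤ | ==
  [8] u=1 | in ⊤ | out ⊤ | prev − | push {2}
  [9] u=2 | in ⊤ | out ⊤ | ==

Converged values:
  [0] ⊤
  [1] ⊤
  [2] ⊤

⊤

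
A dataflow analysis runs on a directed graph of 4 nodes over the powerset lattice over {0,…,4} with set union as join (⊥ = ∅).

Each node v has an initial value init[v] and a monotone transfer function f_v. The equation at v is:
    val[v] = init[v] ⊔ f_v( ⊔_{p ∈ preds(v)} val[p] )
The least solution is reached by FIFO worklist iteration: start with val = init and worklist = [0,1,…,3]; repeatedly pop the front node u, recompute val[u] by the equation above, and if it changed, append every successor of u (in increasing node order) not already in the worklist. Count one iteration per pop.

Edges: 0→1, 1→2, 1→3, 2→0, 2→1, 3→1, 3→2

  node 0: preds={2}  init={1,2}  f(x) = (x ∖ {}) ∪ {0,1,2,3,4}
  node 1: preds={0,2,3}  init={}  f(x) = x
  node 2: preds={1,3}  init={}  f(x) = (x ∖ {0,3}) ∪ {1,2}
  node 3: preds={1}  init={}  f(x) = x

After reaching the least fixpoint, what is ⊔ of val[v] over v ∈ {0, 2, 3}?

Iteration log — 7 steps:
  step 1. node 0  ⊔preds={}  new={0,1,2,3,4}  old={1,2}  +wl: 
  step 2. node 1  ⊔preds={0,1,2,3,4}  new={0,1,2,3,4}  old={}  +wl: 
  step 3. node 2  ⊔preds={0,1,2,3,4}  new={1,2,4}  old={}  +wl: 0,1
  step 4. node 3  ⊔preds={0,1,2,3,4}  new={0,1,2,3,4}  old={}  +wl: 2
  step 5. node 0  ⊔preds={1,2,4}  new={0,1,2,3,4}  stable
  step 6. node 1  ⊔preds={0,1,2,3,4}  new={0,1,2,3,4}  stable
  step 7. node 2  ⊔preds={0,1,2,3,4}  new={1,2,4}  stable

Least fixpoint reached:
  node 0: {0,1,2,3,4}
  node 1: {0,1,2,3,4}
  node 2: {1,2,4}
  node 3: {0,1,2,3,4}

{0,1,2,3,4}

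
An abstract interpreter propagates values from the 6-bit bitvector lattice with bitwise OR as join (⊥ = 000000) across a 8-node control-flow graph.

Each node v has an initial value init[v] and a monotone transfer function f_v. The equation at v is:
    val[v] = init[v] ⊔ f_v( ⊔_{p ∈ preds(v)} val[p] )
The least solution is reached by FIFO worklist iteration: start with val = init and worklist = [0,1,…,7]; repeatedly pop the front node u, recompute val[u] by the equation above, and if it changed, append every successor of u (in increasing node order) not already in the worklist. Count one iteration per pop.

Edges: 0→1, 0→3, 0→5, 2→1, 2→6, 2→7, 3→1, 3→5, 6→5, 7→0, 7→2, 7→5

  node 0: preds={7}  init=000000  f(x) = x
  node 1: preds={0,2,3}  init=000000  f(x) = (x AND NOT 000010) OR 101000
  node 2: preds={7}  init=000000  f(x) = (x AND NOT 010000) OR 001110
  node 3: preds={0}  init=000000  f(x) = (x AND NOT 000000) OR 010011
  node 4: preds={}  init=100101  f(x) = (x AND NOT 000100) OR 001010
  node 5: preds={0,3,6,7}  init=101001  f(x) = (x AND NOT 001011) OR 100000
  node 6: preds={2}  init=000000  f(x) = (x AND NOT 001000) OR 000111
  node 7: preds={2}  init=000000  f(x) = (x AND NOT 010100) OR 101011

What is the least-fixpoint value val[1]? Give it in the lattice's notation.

111101

Trace (19 dequeues):
  [1] u=0 | in 000000 | out 000000 | ==
  [2] u=1 | in 000000 | out 101000 | prev 000000 | push {}
  [3] u=2 | in 000000 | out 001110 | prev 000000 | push {1}
  [4] u=3 | in 000000 | out 010011 | prev 000000 | push {}
  [5] u=4 | in 000000 | out 101111 | prev 100101 | push {}
  [6] u=5 | in 010011 | out 111001 | prev 101001 | push {}
  [7] u=6 | in 001110 | out 000111 | prev 000000 | push {5}
  [8] u=7 | in 001110 | out 101011 | prev 000000 | push {0,2}
  [9] u=1 | in 011111 | out 111101 | prev 101000 | push {}
  [10] u=5 | in 111111 | out 111101 | prev 111001 | push {}
  [11] u=0 | in 101011 | out 101011 | prev 000000 | push {1,3,5}
  [12] u=2 | in 101011 | out 101111 | prev 001110 | push {6,7}
  [13] u=1 | in 111111 | out 111101 | ==
  [14] u=3 | in 101011 | out 111011 | prev 010011 | push {1}
  [15] u=5 | in 111111 | out 111101 | ==
  [16] u=6 | in 101111 | out 100111 | prev 000111 | push {5}
  [17] u=7 | in 101111 | out 101011 | ==
  [18] u=1 | in 111111 | out 111101 | ==
  [19] u=5 | in 111111 | out 111101 | ==

Converged values:
  [0] 101011
  [1] 111101
  [2] 101111
  [3] 111011
  [4] 101111
  [5] 111101
  [6] 100111
  [7] 101011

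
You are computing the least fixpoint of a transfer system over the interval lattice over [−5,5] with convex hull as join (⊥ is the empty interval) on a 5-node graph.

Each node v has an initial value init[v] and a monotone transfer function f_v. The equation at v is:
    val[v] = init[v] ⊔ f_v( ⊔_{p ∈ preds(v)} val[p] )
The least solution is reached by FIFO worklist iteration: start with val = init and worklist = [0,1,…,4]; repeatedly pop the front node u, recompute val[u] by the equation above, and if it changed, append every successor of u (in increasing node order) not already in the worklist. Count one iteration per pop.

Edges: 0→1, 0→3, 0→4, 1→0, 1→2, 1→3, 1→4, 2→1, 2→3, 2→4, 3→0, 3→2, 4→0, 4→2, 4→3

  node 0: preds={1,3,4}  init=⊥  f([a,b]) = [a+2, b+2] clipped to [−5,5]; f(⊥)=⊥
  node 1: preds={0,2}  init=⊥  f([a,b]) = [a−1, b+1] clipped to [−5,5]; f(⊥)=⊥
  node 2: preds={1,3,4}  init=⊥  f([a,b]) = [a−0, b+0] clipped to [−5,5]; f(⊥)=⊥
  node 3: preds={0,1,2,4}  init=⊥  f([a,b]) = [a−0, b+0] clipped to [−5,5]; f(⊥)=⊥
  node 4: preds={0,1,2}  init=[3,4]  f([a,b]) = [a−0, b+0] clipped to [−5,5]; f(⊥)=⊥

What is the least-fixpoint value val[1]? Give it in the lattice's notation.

Worklist (50 pops):
  #1 pop 0: in=[3,4] → [5,5] (was ⊥); enqueue []
  #2 pop 1: in=[5,5] → [4,5] (was ⊥); enqueue [0]
  #3 pop 2: in=[3,5] → [3,5] (was ⊥); enqueue [1]
  #4 pop 3: in=[3,5] → [3,5] (was ⊥); enqueue [2]
  #5 pop 4: in=[3,5] → [3,5] (was [3,4]); enqueue [3]
  #6 pop 0: in=[3,5] → [5,5] (no change)
  #7 pop 1: in=[3,5] → [2,5] (was [4,5]); enqueue [0,4]
  #8 pop 2: in=[2,5] → [2,5] (was [3,5]); enqueue [1]
  #9 pop 3: in=[2,5] → [2,5] (was [3,5]); enqueue [2]
  #10 pop 0: in=[2,5] → [4,5] (was [5,5]); enqueue [3]
  #11 pop 4: in=[2,5] → [2,5] (was [3,5]); enqueue [0]
  #12 pop 1: in=[2,5] → [1,5] (was [2,5]); enqueue [4]
  #13 pop 2: in=[1,5] → [1,5] (was [2,5]); enqueue [1]
  #14 pop 3: in=[1,5] → [1,5] (was [2,5]); enqueue [2]
  #15 pop 0: in=[1,5] → [3,5] (was [4,5]); enqueue [3]
  #16 pop 4: in=[1,5] → [1,5] (was [2,5]); enqueue [0]
  #17 pop 1: in=[1,5] → [0,5] (was [1,5]); enqueue [4]
  #18 pop 2: in=[0,5] → [0,5] (was [1,5]); enqueue [1]
  #19 pop 3: in=[0,5] → [0,5] (was [1,5]); enqueue [2]
  #20 pop 0: in=[0,5] → [2,5] (was [3,5]); enqueue [3]
  #21 pop 4: in=[0,5] → [0,5] (was [1,5]); enqueue [0]
  #22 pop 1: in=[0,5] → [-1,5] (was [0,5]); enqueue [4]
  #23 pop 2: in=[-1,5] → [-1,5] (was [0,5]); enqueue [1]
  #24 pop 3: in=[-1,5] → [-1,5] (was [0,5]); enqueue [2]
  #25 pop 0: in=[-1,5] → [1,5] (was [2,5]); enqueue [3]
  #26 pop 4: in=[-1,5] → [-1,5] (was [0,5]); enqueue [0]
  #27 pop 1: in=[-1,5] → [-2,5] (was [-1,5]); enqueue [4]
  #28 pop 2: in=[-2,5] → [-2,5] (was [-1,5]); enqueue [1]
  #29 pop 3: in=[-2,5] → [-2,5] (was [-1,5]); enqueue [2]
  #30 pop 0: in=[-2,5] → [0,5] (was [1,5]); enqueue [3]
  #31 pop 4: in=[-2,5] → [-2,5] (was [-1,5]); enqueue [0]
  #32 pop 1: in=[-2,5] → [-3,5] (was [-2,5]); enqueue [4]
  #33 pop 2: in=[-3,5] → [-3,5] (was [-2,5]); enqueue [1]
  #34 pop 3: in=[-3,5] → [-3,5] (was [-2,5]); enqueue [2]
  #35 pop 0: in=[-3,5] → [-1,5] (was [0,5]); enqueue [3]
  #36 pop 4: in=[-3,5] → [-3,5] (was [-2,5]); enqueue [0]
  #37 pop 1: in=[-3,5] → [-4,5] (was [-3,5]); enqueue [4]
  #38 pop 2: in=[-4,5] → [-4,5] (was [-3,5]); enqueue [1]
  #39 pop 3: in=[-4,5] → [-4,5] (was [-3,5]); enqueue [2]
  #40 pop 0: in=[-4,5] → [-2,5] (was [-1,5]); enqueue [3]
  #41 pop 4: in=[-4,5] → [-4,5] (was [-3,5]); enqueue [0]
  #42 pop 1: in=[-4,5] → [-5,5] (was [-4,5]); enqueue [4]
  #43 pop 2: in=[-5,5] → [-5,5] (was [-4,5]); enqueue [1]
  #44 pop 3: in=[-5,5] → [-5,5] (was [-4,5]); enqueue [2]
  #45 pop 0: in=[-5,5] → [-3,5] (was [-2,5]); enqueue [3]
  #46 pop 4: in=[-5,5] → [-5,5] (was [-4,5]); enqueue [0]
  #47 pop 1: in=[-5,5] → [-5,5] (no change)
  #48 pop 2: in=[-5,5] → [-5,5] (no change)
  #49 pop 3: in=[-5,5] → [-5,5] (no change)
  #50 pop 0: in=[-5,5] → [-3,5] (no change)

Fixpoint:
  val[0] = [-3,5]
  val[1] = [-5,5]
  val[2] = [-5,5]
  val[3] = [-5,5]
  val[4] = [-5,5]

[-5,5]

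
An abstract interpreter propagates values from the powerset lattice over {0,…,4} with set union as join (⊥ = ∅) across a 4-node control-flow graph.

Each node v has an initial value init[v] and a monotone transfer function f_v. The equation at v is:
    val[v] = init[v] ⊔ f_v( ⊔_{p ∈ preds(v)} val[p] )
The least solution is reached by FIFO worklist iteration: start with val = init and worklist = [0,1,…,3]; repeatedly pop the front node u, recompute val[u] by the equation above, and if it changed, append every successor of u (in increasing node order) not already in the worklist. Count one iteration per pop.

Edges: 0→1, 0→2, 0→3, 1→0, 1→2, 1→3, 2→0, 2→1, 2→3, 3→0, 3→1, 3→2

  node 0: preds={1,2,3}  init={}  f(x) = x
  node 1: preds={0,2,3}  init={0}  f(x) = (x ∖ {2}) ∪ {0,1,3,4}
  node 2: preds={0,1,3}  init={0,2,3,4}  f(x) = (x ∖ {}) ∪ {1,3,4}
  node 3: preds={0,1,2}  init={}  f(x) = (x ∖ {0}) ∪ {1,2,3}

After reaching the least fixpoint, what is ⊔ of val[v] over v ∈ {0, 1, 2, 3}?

{0,1,2,3,4}

Trace (8 dequeues):
  [1] u=0 | in {0,2,3,4} | out {0,2,3,4} | prev {} | push {}
  [2] u=1 | in {0,2,3,4} | out {0,1,3,4} | prev {0} | push {0}
  [3] u=2 | in {0,1,2,3,4} | out {0,1,2,3,4} | prev {0,2,3,4} | push {1}
  [4] u=3 | in {0,1,2,3,4} | out {1,2,3,4} | prev {} | push {2}
  [5] u=0 | in {0,1,2,3,4} | out {0,1,2,3,4} | prev {0,2,3,4} | push {3}
  [6] u=1 | in {0,1,2,3,4} | out {0,1,3,4} | ==
  [7] u=2 | in {0,1,2,3,4} | out {0,1,2,3,4} | ==
  [8] u=3 | in {0,1,2,3,4} | out {1,2,3,4} | ==

Converged values:
  [0] {0,1,2,3,4}
  [1] {0,1,3,4}
  [2] {0,1,2,3,4}
  [3] {1,2,3,4}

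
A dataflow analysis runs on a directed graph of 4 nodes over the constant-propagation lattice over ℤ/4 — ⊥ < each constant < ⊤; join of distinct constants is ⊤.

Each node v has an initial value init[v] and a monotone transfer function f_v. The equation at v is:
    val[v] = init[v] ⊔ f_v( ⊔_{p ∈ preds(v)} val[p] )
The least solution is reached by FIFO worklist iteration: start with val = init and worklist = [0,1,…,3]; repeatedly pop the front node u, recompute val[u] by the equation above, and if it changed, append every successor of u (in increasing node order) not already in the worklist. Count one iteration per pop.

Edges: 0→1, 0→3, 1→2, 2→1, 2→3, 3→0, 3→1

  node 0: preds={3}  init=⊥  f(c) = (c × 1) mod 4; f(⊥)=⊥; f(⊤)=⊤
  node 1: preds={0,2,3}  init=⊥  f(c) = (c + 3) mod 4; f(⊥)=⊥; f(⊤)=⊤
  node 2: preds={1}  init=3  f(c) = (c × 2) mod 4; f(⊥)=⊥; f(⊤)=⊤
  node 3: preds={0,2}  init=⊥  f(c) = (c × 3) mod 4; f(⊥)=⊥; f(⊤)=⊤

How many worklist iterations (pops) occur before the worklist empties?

9

Trace (9 dequeues):
  [1] u=0 | in ⊥ | out ⊥ | ==
  [2] u=1 | in 3 | out 2 | prev ⊥ | push {}
  [3] u=2 | in 2 | out ⊤ | prev 3 | push {1}
  [4] u=3 | in ⊤ | out ⊤ | prev ⊥ | push {0}
  [5] u=1 | in ⊤ | out ⊤ | prev 2 | push {2}
  [6] u=0 | in ⊤ | out ⊤ | prev ⊥ | push {1,3}
  [7] u=2 | in ⊤ | out ⊤ | ==
  [8] u=1 | in ⊤ | out ⊤ | ==
  [9] u=3 | in ⊤ | out ⊤ | ==

Converged values:
  [0] ⊤
  [1] ⊤
  [2] ⊤
  [3] ⊤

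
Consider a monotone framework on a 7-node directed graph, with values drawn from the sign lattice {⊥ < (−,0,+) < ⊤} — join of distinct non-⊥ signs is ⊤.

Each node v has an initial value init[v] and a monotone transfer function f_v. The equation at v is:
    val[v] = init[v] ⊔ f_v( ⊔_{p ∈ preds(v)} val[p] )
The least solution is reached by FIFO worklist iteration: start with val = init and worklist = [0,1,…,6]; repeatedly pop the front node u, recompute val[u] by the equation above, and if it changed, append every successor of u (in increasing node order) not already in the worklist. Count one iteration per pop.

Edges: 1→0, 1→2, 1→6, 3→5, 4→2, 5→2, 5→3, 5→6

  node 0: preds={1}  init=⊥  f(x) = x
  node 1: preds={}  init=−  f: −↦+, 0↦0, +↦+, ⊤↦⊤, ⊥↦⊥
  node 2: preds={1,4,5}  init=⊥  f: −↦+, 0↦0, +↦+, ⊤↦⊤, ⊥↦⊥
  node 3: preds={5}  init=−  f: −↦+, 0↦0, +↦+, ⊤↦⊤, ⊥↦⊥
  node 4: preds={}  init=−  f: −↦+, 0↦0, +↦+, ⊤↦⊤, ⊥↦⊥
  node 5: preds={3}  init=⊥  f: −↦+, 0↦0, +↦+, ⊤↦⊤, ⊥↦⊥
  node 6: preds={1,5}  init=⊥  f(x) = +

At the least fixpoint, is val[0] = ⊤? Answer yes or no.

no

Worklist (13 pops):
  #1 pop 0: in=− → − (was ⊥); enqueue []
  #2 pop 1: in=⊥ → − (no change)
  #3 pop 2: in=− → + (was ⊥); enqueue []
  #4 pop 3: in=⊥ → − (no change)
  #5 pop 4: in=⊥ → − (no change)
  #6 pop 5: in=− → + (was ⊥); enqueue [2,3]
  #7 pop 6: in=⊤ → + (was ⊥); enqueue []
  #8 pop 2: in=⊤ → ⊤ (was +); enqueue []
  #9 pop 3: in=+ → ⊤ (was −); enqueue [5]
  #10 pop 5: in=⊤ → ⊤ (was +); enqueue [2,3,6]
  #11 pop 2: in=⊤ → ⊤ (no change)
  #12 pop 3: in=⊤ → ⊤ (no change)
  #13 pop 6: in=⊤ → + (no change)

Fixpoint:
  val[0] = −
  val[1] = −
  val[2] = ⊤
  val[3] = ⊤
  val[4] = −
  val[5] = ⊤
  val[6] = +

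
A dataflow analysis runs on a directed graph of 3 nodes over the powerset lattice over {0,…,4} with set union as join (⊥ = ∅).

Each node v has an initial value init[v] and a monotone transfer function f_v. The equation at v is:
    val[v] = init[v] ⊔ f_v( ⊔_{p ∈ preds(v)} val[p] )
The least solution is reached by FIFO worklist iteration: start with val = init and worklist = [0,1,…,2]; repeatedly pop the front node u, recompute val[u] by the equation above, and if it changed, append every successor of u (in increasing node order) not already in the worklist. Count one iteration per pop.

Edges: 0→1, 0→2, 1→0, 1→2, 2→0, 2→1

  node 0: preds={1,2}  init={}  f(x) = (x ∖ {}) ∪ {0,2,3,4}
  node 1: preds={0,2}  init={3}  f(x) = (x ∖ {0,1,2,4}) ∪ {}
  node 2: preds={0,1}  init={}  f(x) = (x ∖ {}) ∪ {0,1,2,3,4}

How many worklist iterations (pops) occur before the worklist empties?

6

Worklist (6 pops):
  #1 pop 0: in={3} → {0,2,3,4} (was {}); enqueue []
  #2 pop 1: in={0,2,3,4} → {3} (no change)
  #3 pop 2: in={0,2,3,4} → {0,1,2,3,4} (was {}); enqueue [0,1]
  #4 pop 0: in={0,1,2,3,4} → {0,1,2,3,4} (was {0,2,3,4}); enqueue [2]
  #5 pop 1: in={0,1,2,3,4} → {3} (no change)
  #6 pop 2: in={0,1,2,3,4} → {0,1,2,3,4} (no change)

Fixpoint:
  val[0] = {0,1,2,3,4}
  val[1] = {3}
  val[2] = {0,1,2,3,4}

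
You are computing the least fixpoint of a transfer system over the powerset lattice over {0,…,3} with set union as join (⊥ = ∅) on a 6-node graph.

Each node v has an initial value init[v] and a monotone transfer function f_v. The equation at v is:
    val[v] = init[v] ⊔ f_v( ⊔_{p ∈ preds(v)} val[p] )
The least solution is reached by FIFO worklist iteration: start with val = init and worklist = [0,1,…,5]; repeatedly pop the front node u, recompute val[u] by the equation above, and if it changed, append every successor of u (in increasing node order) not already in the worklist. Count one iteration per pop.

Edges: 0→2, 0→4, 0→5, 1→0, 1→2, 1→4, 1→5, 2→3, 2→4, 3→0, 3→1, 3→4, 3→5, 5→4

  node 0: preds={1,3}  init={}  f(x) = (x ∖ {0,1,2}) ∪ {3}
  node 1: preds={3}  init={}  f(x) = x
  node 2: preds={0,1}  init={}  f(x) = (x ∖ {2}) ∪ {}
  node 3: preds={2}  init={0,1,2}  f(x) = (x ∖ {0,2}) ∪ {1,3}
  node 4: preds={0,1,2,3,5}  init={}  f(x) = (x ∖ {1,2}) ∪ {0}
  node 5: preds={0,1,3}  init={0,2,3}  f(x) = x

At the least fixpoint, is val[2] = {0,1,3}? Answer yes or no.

yes

Worklist (12 pops):
  #1 pop 0: in={0,1,2} → {3} (was {}); enqueue []
  #2 pop 1: in={0,1,2} → {0,1,2} (was {}); enqueue [0]
  #3 pop 2: in={0,1,2,3} → {0,1,3} (was {}); enqueue []
  #4 pop 3: in={0,1,3} → {0,1,2,3} (was {0,1,2}); enqueue [1]
  #5 pop 4: in={0,1,2,3} → {0,3} (was {}); enqueue []
  #6 pop 5: in={0,1,2,3} → {0,1,2,3} (was {0,2,3}); enqueue [4]
  #7 pop 0: in={0,1,2,3} → {3} (no change)
  #8 pop 1: in={0,1,2,3} → {0,1,2,3} (was {0,1,2}); enqueue [0,2,5]
  #9 pop 4: in={0,1,2,3} → {0,3} (no change)
  #10 pop 0: in={0,1,2,3} → {3} (no change)
  #11 pop 2: in={0,1,2,3} → {0,1,3} (no change)
  #12 pop 5: in={0,1,2,3} → {0,1,2,3} (no change)

Fixpoint:
  val[0] = {3}
  val[1] = {0,1,2,3}
  val[2] = {0,1,3}
  val[3] = {0,1,2,3}
  val[4] = {0,3}
  val[5] = {0,1,2,3}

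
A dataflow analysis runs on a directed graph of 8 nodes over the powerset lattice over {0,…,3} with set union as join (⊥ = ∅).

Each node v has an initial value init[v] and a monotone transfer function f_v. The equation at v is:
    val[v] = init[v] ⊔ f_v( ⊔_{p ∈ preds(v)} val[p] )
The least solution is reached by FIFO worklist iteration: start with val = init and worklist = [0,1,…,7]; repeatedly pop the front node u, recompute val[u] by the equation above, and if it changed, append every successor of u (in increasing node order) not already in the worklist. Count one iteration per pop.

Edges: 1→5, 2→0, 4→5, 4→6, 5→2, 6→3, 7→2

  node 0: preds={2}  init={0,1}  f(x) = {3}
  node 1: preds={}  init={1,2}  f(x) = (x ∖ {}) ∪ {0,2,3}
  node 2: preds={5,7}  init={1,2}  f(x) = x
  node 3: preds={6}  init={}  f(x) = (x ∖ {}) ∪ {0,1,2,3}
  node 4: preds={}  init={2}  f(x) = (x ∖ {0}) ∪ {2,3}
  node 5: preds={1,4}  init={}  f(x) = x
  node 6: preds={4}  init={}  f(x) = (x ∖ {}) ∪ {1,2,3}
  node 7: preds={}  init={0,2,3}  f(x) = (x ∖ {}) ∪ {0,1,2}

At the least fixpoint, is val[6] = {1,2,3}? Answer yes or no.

yes

Trace (11 dequeues):
  [1] u=0 | in {1,2} | out {0,1,3} | prev {0,1} | push {}
  [2] u=1 | in {} | out {0,1,2,3} | prev {1,2} | push {}
  [3] u=2 | in {0,2,3} | out {0,1,2,3} | prev {1,2} | push {0}
  [4] u=3 | in {} | out {0,1,2,3} | prev {} | push {}
  [5] u=4 | in {} | out {2,3} | prev {2} | push {}
  [6] u=5 | in {0,1,2,3} | out {0,1,2,3} | prev {} | push {2}
  [7] u=6 | in {2,3} | out {1,2,3} | prev {} | push {3}
  [8] u=7 | in {} | out {0,1,2,3} | prev {0,2,3} | push {}
  [9] u=0 | in {0,1,2,3} | out {0,1,3} | ==
  [10] u=2 | in {0,1,2,3} | out {0,1,2,3} | ==
  [11] u=3 | in {1,2,3} | out {0,1,2,3} | ==

Converged values:
  [0] {0,1,3}
  [1] {0,1,2,3}
  [2] {0,1,2,3}
  [3] {0,1,2,3}
  [4] {2,3}
  [5] {0,1,2,3}
  [6] {1,2,3}
  [7] {0,1,2,3}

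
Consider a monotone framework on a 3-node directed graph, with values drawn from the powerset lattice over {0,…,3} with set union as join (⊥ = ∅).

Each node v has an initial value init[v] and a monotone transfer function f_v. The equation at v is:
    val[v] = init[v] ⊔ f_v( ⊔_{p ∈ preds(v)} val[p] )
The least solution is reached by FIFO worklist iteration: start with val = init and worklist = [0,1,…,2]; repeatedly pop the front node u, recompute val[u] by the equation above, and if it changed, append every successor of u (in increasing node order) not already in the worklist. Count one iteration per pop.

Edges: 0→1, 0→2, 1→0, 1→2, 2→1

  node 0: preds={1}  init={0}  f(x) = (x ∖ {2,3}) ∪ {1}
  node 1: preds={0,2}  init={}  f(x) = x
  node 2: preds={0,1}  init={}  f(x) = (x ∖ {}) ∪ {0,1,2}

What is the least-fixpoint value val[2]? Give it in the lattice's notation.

Trace (7 dequeues):
  [1] u=0 | in {} | out {0,1} | prev {0} | push {}
  [2] u=1 | in {0,1} | out {0,1} | prev {} | push {0}
  [3] u=2 | in {0,1} | out {0,1,2} | prev {} | push {1}
  [4] u=0 | in {0,1} | out {0,1} | ==
  [5] u=1 | in {0,1,2} | out {0,1,2} | prev {0,1} | push {0,2}
  [6] u=0 | in {0,1,2} | out {0,1} | ==
  [7] u=2 | in {0,1,2} | out {0,1,2} | ==

Converged values:
  [0] {0,1}
  [1] {0,1,2}
  [2] {0,1,2}

{0,1,2}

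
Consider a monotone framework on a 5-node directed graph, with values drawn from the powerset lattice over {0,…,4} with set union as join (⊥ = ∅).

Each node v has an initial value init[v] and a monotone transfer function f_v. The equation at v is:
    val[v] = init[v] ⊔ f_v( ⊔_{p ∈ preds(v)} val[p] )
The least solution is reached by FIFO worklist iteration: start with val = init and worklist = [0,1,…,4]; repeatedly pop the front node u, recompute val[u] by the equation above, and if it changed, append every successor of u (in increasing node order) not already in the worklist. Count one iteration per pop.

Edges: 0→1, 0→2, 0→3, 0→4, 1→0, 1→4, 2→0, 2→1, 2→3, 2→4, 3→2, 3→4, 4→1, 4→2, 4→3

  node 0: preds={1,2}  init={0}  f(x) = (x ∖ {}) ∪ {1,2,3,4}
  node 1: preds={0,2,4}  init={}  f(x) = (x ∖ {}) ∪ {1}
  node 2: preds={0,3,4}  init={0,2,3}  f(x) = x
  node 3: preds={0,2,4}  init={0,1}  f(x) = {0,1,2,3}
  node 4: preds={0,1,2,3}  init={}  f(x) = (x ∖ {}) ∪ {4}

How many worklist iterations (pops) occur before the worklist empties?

9

Worklist (9 pops):
  #1 pop 0: in={0,2,3} → {0,1,2,3,4} (was {0}); enqueue []
  #2 pop 1: in={0,1,2,3,4} → {0,1,2,3,4} (was {}); enqueue [0]
  #3 pop 2: in={0,1,2,3,4} → {0,1,2,3,4} (was {0,2,3}); enqueue [1]
  #4 pop 3: in={0,1,2,3,4} → {0,1,2,3} (was {0,1}); enqueue [2]
  #5 pop 4: in={0,1,2,3,4} → {0,1,2,3,4} (was {}); enqueue [3]
  #6 pop 0: in={0,1,2,3,4} → {0,1,2,3,4} (no change)
  #7 pop 1: in={0,1,2,3,4} → {0,1,2,3,4} (no change)
  #8 pop 2: in={0,1,2,3,4} → {0,1,2,3,4} (no change)
  #9 pop 3: in={0,1,2,3,4} → {0,1,2,3} (no change)

Fixpoint:
  val[0] = {0,1,2,3,4}
  val[1] = {0,1,2,3,4}
  val[2] = {0,1,2,3,4}
  val[3] = {0,1,2,3}
  val[4] = {0,1,2,3,4}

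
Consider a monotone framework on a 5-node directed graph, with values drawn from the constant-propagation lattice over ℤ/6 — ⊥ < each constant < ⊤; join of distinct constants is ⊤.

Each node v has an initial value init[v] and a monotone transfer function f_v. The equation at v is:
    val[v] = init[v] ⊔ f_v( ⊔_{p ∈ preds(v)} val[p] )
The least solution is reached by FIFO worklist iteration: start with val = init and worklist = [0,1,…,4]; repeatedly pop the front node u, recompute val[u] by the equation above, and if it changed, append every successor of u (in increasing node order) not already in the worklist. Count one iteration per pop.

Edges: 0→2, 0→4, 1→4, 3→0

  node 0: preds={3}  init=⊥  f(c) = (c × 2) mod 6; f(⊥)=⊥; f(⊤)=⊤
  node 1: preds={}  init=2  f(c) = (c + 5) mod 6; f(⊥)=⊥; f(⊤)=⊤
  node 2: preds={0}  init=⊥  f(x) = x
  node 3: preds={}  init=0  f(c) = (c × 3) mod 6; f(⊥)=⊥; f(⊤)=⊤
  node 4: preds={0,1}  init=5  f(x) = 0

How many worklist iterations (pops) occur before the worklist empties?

Worklist (5 pops):
  #1 pop 0: in=0 → 0 (was ⊥); enqueue []
  #2 pop 1: in=⊥ → 2 (no change)
  #3 pop 2: in=0 → 0 (was ⊥); enqueue []
  #4 pop 3: in=⊥ → 0 (no change)
  #5 pop 4: in=⊤ → ⊤ (was 5); enqueue []

Fixpoint:
  val[0] = 0
  val[1] = 2
  val[2] = 0
  val[3] = 0
  val[4] = ⊤

5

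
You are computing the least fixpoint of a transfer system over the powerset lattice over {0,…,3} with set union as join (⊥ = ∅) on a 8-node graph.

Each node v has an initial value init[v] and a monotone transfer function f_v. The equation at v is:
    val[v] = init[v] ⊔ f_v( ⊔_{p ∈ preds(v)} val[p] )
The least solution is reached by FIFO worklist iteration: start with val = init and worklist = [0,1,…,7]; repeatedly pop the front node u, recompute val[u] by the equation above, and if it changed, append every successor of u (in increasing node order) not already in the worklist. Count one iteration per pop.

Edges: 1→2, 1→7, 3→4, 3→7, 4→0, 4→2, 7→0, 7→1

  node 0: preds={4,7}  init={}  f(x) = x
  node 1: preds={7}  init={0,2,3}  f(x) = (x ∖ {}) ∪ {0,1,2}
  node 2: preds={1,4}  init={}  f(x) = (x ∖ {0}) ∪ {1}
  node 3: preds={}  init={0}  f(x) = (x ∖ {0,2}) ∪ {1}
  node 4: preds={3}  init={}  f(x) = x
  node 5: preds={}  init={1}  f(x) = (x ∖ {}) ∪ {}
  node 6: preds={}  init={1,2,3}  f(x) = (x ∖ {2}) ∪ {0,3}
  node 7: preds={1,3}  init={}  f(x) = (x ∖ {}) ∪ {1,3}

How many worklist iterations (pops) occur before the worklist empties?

11

Worklist (11 pops):
  #1 pop 0: in={} → {} (no change)
  #2 pop 1: in={} → {0,1,2,3} (was {0,2,3}); enqueue []
  #3 pop 2: in={0,1,2,3} → {1,2,3} (was {}); enqueue []
  #4 pop 3: in={} → {0,1} (was {0}); enqueue []
  #5 pop 4: in={0,1} → {0,1} (was {}); enqueue [0,2]
  #6 pop 5: in={} → {1} (no change)
  #7 pop 6: in={} → {0,1,2,3} (was {1,2,3}); enqueue []
  #8 pop 7: in={0,1,2,3} → {0,1,2,3} (was {}); enqueue [1]
  #9 pop 0: in={0,1,2,3} → {0,1,2,3} (was {}); enqueue []
  #10 pop 2: in={0,1,2,3} → {1,2,3} (no change)
  #11 pop 1: in={0,1,2,3} → {0,1,2,3} (no change)

Fixpoint:
  val[0] = {0,1,2,3}
  val[1] = {0,1,2,3}
  val[2] = {1,2,3}
  val[3] = {0,1}
  val[4] = {0,1}
  val[5] = {1}
  val[6] = {0,1,2,3}
  val[7] = {0,1,2,3}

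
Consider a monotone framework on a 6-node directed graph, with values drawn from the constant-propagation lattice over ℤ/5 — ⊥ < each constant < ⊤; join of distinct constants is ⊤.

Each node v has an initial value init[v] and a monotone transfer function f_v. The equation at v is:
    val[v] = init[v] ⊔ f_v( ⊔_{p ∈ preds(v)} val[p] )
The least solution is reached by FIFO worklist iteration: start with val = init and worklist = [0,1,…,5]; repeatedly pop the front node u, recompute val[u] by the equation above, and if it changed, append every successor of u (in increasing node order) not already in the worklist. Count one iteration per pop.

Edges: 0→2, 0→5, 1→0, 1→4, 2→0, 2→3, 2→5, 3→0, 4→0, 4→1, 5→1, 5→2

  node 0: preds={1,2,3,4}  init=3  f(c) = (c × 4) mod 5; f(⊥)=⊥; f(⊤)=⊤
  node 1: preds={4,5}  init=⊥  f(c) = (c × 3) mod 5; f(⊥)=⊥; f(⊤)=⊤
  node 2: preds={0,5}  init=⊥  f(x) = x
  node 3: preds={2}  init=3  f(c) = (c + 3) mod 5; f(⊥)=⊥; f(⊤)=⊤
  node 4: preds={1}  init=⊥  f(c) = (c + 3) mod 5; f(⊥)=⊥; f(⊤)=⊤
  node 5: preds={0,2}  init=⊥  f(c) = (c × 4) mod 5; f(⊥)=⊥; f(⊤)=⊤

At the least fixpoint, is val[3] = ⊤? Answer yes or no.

yes

Worklist (13 pops):
  #1 pop 0: in=3 → ⊤ (was 3); enqueue []
  #2 pop 1: in=⊥ → ⊥ (no change)
  #3 pop 2: in=⊤ → ⊤ (was ⊥); enqueue [0]
  #4 pop 3: in=⊤ → ⊤ (was 3); enqueue []
  #5 pop 4: in=⊥ → ⊥ (no change)
  #6 pop 5: in=⊤ → ⊤ (was ⊥); enqueue [1,2]
  #7 pop 0: in=⊤ → ⊤ (no change)
  #8 pop 1: in=⊤ → ⊤ (was ⊥); enqueue [0,4]
  #9 pop 2: in=⊤ → ⊤ (no change)
  #10 pop 0: in=⊤ → ⊤ (no change)
  #11 pop 4: in=⊤ → ⊤ (was ⊥); enqueue [0,1]
  #12 pop 0: in=⊤ → ⊤ (no change)
  #13 pop 1: in=⊤ → ⊤ (no change)

Fixpoint:
  val[0] = ⊤
  val[1] = ⊤
  val[2] = ⊤
  val[3] = ⊤
  val[4] = ⊤
  val[5] = ⊤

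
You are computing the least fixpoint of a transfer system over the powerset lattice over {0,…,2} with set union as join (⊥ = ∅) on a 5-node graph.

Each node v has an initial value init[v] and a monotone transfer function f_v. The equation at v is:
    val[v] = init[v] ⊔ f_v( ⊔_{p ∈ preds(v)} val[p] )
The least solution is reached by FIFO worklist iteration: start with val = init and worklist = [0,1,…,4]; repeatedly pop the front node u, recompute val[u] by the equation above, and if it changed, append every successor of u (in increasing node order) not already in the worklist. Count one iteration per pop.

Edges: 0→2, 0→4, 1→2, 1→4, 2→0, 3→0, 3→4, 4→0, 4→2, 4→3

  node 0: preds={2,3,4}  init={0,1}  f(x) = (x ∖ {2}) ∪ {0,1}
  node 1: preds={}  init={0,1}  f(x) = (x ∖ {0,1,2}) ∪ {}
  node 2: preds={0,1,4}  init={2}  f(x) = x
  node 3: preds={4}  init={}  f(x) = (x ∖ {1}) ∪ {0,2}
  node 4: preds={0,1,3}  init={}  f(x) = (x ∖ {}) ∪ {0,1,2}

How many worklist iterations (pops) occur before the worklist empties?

8

Worklist (8 pops):
  #1 pop 0: in={2} → {0,1} (no change)
  #2 pop 1: in={} → {0,1} (no change)
  #3 pop 2: in={0,1} → {0,1,2} (was {2}); enqueue [0]
  #4 pop 3: in={} → {0,2} (was {}); enqueue []
  #5 pop 4: in={0,1,2} → {0,1,2} (was {}); enqueue [2,3]
  #6 pop 0: in={0,1,2} → {0,1} (no change)
  #7 pop 2: in={0,1,2} → {0,1,2} (no change)
  #8 pop 3: in={0,1,2} → {0,2} (no change)

Fixpoint:
  val[0] = {0,1}
  val[1] = {0,1}
  val[2] = {0,1,2}
  val[3] = {0,2}
  val[4] = {0,1,2}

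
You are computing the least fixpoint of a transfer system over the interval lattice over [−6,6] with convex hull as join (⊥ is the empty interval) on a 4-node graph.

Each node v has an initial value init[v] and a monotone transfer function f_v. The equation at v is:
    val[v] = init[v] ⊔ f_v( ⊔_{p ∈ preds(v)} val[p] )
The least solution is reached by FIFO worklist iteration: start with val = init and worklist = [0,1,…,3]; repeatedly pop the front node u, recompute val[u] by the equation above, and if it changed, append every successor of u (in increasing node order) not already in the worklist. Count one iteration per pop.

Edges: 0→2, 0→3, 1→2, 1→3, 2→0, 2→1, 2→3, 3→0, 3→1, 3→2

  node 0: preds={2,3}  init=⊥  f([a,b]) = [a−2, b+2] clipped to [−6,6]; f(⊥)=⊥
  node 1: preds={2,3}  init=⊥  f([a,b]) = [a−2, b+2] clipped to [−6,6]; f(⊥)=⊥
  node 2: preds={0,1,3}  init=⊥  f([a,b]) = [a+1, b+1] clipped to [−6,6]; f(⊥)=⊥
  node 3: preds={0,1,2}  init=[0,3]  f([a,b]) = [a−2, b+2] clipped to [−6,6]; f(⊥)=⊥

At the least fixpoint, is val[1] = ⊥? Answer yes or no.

Trace (11 dequeues):
  [1] u=0 | in [0,3] | out [-2,5] | prev ⊥ | push {}
  [2] u=1 | in [0,3] | out [-2,5] | prev ⊥ | push {}
  [3] u=2 | in [-2,5] | out [-1,6] | prev ⊥ | push {0,1}
  [4] u=3 | in [-2,6] | out [-4,6] | prev [0,3] | push {2}
  [5] u=0 | in [-4,6] | out [-6,6] | prev [-2,5] | push {3}
  [6] u=1 | in [-4,6] | out [-6,6] | prev [-2,5] | push {}
  [7] u=2 | in [-6,6] | out [-5,6] | prev [-1,6] | push {0,1}
  [8] u=3 | in [-6,6] | out [-6,6] | prev [-4,6] | push {2}
  [9] u=0 | in [-6,6] | out [-6,6] | ==
  [10] u=1 | in [-6,6] | out [-6,6] | ==
  [11] u=2 | in [-6,6] | out [-5,6] | ==

Converged values:
  [0] [-6,6]
  [1] [-6,6]
  [2] [-5,6]
  [3] [-6,6]

no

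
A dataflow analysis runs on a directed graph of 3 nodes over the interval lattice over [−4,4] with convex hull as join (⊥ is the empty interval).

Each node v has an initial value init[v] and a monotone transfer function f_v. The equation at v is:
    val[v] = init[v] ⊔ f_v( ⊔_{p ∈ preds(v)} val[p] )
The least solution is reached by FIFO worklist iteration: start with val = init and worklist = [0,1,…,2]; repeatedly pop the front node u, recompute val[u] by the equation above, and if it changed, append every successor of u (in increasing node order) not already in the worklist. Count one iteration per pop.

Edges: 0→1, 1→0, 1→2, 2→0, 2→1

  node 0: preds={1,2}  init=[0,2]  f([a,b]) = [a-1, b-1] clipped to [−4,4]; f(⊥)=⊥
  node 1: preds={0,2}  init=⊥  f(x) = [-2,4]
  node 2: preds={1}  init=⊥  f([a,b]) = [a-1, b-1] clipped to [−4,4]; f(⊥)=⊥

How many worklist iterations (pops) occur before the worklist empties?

Trace (5 dequeues):
  [1] u=0 | in ⊥ | out [0,2] | ==
  [2] u=1 | in [0,2] | out [-2,4] | prev ⊥ | push {0}
  [3] u=2 | in [-2,4] | out [-3,3] | prev ⊥ | push {1}
  [4] u=0 | in [-3,4] | out [-4,3] | prev [0,2] | push {}
  [5] u=1 | in [-4,3] | out [-2,4] | ==

Converged values:
  [0] [-4,3]
  [1] [-2,4]
  [2] [-3,3]

5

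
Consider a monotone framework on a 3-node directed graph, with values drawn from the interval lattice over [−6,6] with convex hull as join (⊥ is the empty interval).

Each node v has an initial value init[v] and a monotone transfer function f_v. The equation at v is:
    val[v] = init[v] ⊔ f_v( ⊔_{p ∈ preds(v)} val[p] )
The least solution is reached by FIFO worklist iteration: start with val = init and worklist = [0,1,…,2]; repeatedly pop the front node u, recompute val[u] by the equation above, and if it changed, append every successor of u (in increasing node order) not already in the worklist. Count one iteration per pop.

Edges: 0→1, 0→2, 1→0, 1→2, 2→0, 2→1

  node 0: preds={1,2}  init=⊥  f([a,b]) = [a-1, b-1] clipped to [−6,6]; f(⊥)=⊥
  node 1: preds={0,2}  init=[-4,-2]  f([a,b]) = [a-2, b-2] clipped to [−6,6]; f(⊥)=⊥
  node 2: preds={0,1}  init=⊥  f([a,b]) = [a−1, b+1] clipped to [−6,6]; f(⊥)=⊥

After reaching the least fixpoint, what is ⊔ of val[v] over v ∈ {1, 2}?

Iteration log — 6 steps:
  step 1. node 0  ⊔preds=[-4,-2]  new=[-5,-3]  old=⊥  +wl: 
  step 2. node 1  ⊔preds=[-5,-3]  new=[-6,-2]  old=[-4,-2]  +wl: 0
  step 3. node 2  ⊔preds=[-6,-2]  new=[-6,-1]  old=⊥  +wl: 1
  step 4. node 0  ⊔preds=[-6,-1]  new=[-6,-2]  old=[-5,-3]  +wl: 2
  step 5. node 1  ⊔preds=[-6,-1]  new=[-6,-2]  stable
  step 6. node 2  ⊔preds=[-6,-2]  new=[-6,-1]  stable

Least fixpoint reached:
  node 0: [-6,-2]
  node 1: [-6,-2]
  node 2: [-6,-1]

[-6,-1]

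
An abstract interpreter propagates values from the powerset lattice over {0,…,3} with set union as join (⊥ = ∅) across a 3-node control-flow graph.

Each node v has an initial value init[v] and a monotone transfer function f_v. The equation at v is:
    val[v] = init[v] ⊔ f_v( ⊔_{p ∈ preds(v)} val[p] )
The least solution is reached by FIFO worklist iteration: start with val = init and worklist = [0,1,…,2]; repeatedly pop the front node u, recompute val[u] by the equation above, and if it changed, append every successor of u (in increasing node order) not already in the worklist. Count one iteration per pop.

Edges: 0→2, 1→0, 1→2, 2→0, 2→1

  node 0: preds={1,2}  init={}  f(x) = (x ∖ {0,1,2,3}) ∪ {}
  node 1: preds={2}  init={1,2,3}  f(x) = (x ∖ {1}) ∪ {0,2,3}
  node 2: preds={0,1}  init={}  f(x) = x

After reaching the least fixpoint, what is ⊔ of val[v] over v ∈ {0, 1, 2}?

Iteration log — 5 steps:
  step 1. node 0  ⊔preds={1,2,3}  new={}  stable
  step 2. node 1  ⊔preds={}  new={0,1,2,3}  old={1,2,3}  +wl: 0
  step 3. node 2  ⊔preds={0,1,2,3}  new={0,1,2,3}  old={}  +wl: 1
  step 4. node 0  ⊔preds={0,1,2,3}  new={}  stable
  step 5. node 1  ⊔preds={0,1,2,3}  new={0,1,2,3}  stable

Least fixpoint reached:
  node 0: {}
  node 1: {0,1,2,3}
  node 2: {0,1,2,3}

{0,1,2,3}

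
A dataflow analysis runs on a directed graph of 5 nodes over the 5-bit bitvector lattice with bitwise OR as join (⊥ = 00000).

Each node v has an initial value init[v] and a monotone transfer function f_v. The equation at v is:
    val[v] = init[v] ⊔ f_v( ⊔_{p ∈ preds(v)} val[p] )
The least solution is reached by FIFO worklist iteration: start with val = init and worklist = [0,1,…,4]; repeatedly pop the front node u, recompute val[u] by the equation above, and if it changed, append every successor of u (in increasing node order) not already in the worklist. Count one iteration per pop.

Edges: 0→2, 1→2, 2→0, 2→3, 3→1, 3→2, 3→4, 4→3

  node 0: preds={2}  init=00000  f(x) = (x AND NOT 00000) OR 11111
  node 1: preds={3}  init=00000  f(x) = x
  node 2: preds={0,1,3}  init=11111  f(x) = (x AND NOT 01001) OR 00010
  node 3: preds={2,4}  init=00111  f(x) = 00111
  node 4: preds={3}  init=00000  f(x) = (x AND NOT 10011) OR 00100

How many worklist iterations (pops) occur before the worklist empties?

6

Worklist (6 pops):
  #1 pop 0: in=11111 → 11111 (was 00000); enqueue []
  #2 pop 1: in=00111 → 00111 (was 00000); enqueue []
  #3 pop 2: in=11111 → 11111 (no change)
  #4 pop 3: in=11111 → 00111 (no change)
  #5 pop 4: in=00111 → 00100 (was 00000); enqueue [3]
  #6 pop 3: in=11111 → 00111 (no change)

Fixpoint:
  val[0] = 11111
  val[1] = 00111
  val[2] = 11111
  val[3] = 00111
  val[4] = 00100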